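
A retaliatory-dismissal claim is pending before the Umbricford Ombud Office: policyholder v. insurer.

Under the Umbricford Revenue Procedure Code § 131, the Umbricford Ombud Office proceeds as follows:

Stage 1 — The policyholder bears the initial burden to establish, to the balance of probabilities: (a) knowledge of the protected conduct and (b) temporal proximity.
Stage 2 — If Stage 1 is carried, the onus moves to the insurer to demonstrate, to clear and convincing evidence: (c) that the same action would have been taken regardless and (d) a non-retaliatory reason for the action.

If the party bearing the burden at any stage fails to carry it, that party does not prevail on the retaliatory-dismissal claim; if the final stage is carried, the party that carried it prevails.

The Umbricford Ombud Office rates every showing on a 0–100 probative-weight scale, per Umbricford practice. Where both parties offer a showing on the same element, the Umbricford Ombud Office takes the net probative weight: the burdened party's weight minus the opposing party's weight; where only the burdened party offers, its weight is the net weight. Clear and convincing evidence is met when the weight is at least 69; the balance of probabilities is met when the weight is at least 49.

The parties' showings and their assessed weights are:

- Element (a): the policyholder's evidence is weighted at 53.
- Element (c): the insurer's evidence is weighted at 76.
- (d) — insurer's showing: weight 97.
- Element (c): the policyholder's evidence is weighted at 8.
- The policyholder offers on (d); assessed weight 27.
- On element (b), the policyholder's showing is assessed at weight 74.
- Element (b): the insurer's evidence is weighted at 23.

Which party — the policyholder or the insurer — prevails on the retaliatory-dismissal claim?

policyholder

At Stage 1 the policyholder must meet the balance of probabilities (weight is at least 49): on (a) the weight is 53, ≥ 49, so (a) meets the standard; on (b) the weight is 74 less the opposing 23 gives net 51, which does reach 49, so (b) meets the standard.
  All elements met. The burden passes to the insurer.
At Stage 2 the insurer must meet clear and convincing evidence (weight is at least 69): on (c) the weight is 76 less the opposing 8 gives net 68, < 69, so (c) does not meet the standard; on (d) the weight is 97 less the opposing 27 gives net 70, which does reach 69, so (d) meets the standard.
  The insurer does not carry Stage 2.
So the policyholder prevails.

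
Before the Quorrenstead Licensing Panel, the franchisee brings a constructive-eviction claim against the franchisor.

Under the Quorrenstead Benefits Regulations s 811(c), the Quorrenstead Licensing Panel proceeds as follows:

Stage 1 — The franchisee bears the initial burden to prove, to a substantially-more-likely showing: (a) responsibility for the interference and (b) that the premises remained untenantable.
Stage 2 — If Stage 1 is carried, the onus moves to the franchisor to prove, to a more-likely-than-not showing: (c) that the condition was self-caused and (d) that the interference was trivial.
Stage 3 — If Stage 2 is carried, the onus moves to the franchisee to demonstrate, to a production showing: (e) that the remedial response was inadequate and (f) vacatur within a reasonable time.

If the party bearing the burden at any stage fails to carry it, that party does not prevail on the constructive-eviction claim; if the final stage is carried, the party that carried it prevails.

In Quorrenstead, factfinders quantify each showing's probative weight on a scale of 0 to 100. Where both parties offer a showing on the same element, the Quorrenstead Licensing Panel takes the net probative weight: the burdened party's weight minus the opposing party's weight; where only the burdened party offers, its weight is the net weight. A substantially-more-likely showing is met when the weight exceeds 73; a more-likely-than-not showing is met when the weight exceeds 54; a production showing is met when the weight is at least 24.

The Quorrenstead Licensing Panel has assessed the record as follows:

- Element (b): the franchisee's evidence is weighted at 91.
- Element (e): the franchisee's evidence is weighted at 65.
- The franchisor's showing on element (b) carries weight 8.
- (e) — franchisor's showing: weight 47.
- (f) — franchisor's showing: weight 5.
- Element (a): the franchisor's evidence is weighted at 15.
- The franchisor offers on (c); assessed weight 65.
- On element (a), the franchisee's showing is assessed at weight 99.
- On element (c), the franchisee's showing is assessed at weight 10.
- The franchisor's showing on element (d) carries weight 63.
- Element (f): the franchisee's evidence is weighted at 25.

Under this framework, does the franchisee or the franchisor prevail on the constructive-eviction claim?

Stage 1 — burden on franchisee; standard: a substantially-more-likely showing (weight exceeds 73).
    (a): 99 − 15 = 84 > 73 [met]
    (b): 91 − 8 = 83 > 73 [met]
  Stage 1 is satisfied; the onus moves to the franchisor.
Stage 2 — burden on franchisor; standard: a more-likely-than-not showing (weight exceeds 54).
    (c): 65 − 10 = 55 > 54 [met]
    (d): 63 > 54 [met]
  All elements met. The burden passes to the franchisee.
Stage 3 — burden on franchisee; standard: a production showing (weight is at least 24).
    (e): 65 − 47 = 18 < 24 [not met]
    (f): 25 − 5 = 20 < 24 [not met]
  The franchisee does not carry Stage 3.
The franchisor prevails.

franchisor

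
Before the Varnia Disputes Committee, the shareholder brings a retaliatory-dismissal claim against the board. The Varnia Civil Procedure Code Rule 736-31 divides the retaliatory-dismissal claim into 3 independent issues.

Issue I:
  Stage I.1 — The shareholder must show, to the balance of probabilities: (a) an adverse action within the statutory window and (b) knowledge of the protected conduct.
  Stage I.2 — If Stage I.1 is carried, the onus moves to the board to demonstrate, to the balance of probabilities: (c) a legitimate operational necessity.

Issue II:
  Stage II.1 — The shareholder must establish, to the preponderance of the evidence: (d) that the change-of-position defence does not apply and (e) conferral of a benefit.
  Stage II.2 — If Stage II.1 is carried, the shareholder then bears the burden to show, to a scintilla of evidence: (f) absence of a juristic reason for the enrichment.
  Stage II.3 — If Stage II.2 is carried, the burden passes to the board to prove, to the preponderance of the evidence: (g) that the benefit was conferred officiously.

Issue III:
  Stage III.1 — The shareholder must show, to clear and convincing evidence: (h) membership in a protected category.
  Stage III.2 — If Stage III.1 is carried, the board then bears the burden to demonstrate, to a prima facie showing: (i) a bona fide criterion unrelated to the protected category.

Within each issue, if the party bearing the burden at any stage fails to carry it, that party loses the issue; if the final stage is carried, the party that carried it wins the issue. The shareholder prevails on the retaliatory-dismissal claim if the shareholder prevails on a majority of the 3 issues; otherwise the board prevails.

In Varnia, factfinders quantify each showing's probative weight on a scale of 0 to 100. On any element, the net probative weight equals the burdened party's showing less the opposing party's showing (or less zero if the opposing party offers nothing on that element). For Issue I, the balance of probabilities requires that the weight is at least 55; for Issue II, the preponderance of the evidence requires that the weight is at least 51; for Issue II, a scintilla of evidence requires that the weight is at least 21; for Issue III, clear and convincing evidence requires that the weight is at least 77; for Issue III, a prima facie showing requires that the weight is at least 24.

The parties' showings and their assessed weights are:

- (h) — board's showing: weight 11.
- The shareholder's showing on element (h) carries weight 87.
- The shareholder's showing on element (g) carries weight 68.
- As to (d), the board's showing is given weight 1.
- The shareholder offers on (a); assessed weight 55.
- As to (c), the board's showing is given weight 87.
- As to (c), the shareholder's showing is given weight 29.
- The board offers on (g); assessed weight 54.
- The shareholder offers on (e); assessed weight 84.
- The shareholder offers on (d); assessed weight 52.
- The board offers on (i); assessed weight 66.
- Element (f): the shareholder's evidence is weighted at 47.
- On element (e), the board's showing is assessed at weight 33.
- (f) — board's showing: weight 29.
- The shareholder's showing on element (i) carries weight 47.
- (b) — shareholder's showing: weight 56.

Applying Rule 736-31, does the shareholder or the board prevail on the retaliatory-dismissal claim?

— Issue I —
At Stage I.1 the shareholder must meet the balance of probabilities (weight is at least 55): on (a) the weight is 55, which does reach 55, so (a) meets the standard; on (b) the weight is 56, ≥ 55, so (b) meets the standard.
  All elements met. The burden passes to the board.
At Stage I.2 the board must meet the balance of probabilities (weight is at least 55): on (c) the weight is 87 less the opposing 29 gives net 58, ≥ 55, so (c) meets the standard.
  Stage I.2 carried; the final stage is satisfied.
All stages carried — the board prevails on this issue.
— Issue II —
Stage II.1 (shareholder, the preponderance of the evidence, weight is at least 51): (d) net 52−1=51 ≥ 51 — meets; (e) net 84−33=51 ≥ 51 — meets.
  All elements met. The shareholder retains the burden for Stage II.2.
Stage II.2 (shareholder, a scintilla of evidence, weight is at least 21): (f) net 47−29=18 < 21 — fails.
  Stage II.2 not carried; the shareholder fails its burden.
So the board prevails on this issue.
— Issue III —
Stage III.1 — burden on shareholder; standard: clear and convincing evidence (weight is at least 77).
    (h): 87 − 11 = 76 < 77 [not met]
  Not every element is met, so the shareholder fails to carry Stage III.1.
So the board prevails on this issue.
Per-issue: Issue I → board; Issue II → board; Issue III → board. The shareholder must prevail on a majority of issues; overall, the board prevails.

board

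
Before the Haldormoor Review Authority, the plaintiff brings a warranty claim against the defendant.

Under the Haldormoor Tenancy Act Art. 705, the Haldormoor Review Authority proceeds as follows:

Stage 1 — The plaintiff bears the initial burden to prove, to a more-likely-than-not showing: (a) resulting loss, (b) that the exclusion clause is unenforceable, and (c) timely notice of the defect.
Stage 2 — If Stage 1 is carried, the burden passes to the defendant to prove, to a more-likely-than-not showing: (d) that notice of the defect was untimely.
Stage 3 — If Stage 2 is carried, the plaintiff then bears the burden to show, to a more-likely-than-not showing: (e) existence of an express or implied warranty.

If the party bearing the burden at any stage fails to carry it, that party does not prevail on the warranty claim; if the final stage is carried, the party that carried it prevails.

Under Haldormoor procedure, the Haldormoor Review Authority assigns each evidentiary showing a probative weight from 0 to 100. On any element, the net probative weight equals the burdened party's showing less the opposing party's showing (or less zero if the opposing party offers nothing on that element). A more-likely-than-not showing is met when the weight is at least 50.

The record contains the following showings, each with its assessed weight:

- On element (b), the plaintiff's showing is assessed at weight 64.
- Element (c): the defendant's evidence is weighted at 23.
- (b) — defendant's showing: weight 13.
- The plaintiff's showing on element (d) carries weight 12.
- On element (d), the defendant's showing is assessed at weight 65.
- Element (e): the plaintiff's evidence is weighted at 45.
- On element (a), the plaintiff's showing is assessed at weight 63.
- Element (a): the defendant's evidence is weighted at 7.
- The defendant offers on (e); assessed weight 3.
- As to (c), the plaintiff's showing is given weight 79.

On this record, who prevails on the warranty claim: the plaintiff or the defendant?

defendant

At Stage 1 the plaintiff must meet a more-likely-than-not showing (weight is at least 50): on (a) the weight is 63 less the opposing 7 gives net 56, ≥ 50, so (a) meets the standard; on (b) the weight is 64 less the opposing 13 gives net 51, which does reach 50, so (b) meets the standard; on (c) the weight is 79 less the opposing 23 gives net 56, which does reach 50, so (c) meets the standard.
  Stage 1 carried; the burden shifts to the defendant.
At Stage 2 the defendant must meet a more-likely-than-not showing (weight is at least 50): on (d) the weight is 65 less the opposing 12 gives net 53, which does reach 50, so (d) meets the standard.
  Stage 2 is satisfied; the onus moves to the plaintiff.
At Stage 3 the plaintiff must meet a more-likely-than-not showing (weight is at least 50): on (e) the weight is 45 less the opposing 3 gives net 42, < 50, so (e) does not meet the standard.
  The plaintiff does not carry Stage 3.
So the defendant prevails.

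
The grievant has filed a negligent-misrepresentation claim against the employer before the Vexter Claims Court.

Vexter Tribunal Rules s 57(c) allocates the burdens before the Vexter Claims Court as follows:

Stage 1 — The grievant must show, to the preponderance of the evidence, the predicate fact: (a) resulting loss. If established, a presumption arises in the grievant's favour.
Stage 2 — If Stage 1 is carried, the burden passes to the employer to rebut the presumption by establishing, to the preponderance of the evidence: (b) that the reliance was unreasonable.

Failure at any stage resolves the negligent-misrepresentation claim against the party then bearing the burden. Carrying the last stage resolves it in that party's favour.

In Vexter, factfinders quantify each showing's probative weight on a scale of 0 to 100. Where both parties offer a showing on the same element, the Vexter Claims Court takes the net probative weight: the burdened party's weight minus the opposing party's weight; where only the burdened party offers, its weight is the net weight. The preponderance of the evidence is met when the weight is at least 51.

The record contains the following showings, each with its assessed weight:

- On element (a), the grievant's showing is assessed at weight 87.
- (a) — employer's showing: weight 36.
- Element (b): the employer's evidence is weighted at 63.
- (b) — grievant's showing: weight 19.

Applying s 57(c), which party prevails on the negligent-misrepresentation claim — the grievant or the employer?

At Stage 1 the grievant must meet the preponderance of the evidence (weight is at least 51): on (a) the weight is 87 less the opposing 36 gives net 51, ≥ 51, so (a) meets the standard.
  Stage 1 carried; the burden shifts to the employer.
At Stage 2 the employer must meet the preponderance of the evidence (weight is at least 51): on (b) the weight is 63 less the opposing 19 gives net 44, which does not reach 51, so (b) does not meet the standard.
  The employer does not carry Stage 2.
The analysis ends at Stage 2; the grievant prevails.

grievant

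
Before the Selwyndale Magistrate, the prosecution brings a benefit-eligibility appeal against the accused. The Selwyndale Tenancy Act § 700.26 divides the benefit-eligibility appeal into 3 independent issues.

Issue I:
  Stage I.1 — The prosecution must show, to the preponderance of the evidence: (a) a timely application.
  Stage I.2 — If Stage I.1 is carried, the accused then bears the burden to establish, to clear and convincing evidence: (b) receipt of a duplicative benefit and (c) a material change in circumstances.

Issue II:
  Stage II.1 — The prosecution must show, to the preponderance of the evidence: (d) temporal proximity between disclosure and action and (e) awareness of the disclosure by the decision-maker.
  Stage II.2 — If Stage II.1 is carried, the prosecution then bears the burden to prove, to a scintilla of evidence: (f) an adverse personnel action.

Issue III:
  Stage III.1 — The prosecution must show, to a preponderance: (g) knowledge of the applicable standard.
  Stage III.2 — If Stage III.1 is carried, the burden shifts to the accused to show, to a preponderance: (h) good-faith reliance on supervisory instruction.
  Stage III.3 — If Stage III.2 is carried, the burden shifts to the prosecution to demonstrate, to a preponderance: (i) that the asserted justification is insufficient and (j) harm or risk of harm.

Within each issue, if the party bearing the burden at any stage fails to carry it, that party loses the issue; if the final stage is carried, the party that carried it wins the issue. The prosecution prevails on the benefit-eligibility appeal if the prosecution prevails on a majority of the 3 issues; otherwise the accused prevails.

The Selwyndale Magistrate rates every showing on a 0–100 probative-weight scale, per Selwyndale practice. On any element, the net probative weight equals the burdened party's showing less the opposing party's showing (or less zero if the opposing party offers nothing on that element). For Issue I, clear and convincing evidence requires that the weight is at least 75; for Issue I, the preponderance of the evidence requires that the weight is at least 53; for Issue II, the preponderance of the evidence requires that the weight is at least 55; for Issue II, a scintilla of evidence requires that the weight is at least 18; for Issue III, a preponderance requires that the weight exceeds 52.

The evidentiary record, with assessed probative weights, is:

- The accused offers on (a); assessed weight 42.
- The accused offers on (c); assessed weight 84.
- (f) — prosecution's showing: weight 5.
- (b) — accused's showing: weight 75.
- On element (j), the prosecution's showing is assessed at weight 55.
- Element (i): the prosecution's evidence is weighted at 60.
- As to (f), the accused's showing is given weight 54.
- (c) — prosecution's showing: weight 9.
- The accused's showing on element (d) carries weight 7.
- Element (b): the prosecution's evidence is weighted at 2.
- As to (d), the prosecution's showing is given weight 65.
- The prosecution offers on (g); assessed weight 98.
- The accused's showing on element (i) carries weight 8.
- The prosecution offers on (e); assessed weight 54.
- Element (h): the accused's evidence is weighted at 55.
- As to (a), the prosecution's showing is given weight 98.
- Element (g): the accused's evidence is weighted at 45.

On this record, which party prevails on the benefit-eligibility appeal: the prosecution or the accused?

accused

— Issue I —
At Stage I.1 the prosecution must meet the preponderance of the evidence (weight is at least 53): on (a) the weight is 98 less the opposing 42 gives net 56, ≥ 53, so (a) meets the standard.
  Stage I.1 is satisfied; the onus moves to the accused.
At Stage I.2 the accused must meet clear and convincing evidence (weight is at least 75): on (b) the weight is 75 less the opposing 2 gives net 73, < 75, so (b) does not meet the standard; on (c) the weight is 84 less the opposing 9 gives net 75, which does reach 75, so (c) meets the standard.
  Not every element is met, so the accused fails to carry Stage I.2.
So the prosecution prevails on this issue.
— Issue II —
Stage II.1 — burden on prosecution; standard: the preponderance of the evidence (weight is at least 55).
    (d): 65 − 7 = 58 ≥ 55 [met]
    (e): 54 < 55 [not met]
  The prosecution does not carry Stage II.1.
The analysis ends at Stage II.1; the accused prevails on this issue.
— Issue III —
At Stage III.1 the prosecution must meet a preponderance (weight exceeds 52): on (g) the weight is 98 less the opposing 45 gives net 53, which does exceed 52, so (g) meets the standard.
  Stage III.1 carried; the burden shifts to the accused.
At Stage III.2 the accused must meet a preponderance (weight exceeds 52): on (h) the weight is 55, > 52, so (h) meets the standard.
  Stage III.2 carried; the burden shifts to the prosecution.
At Stage III.3 the prosecution must meet a preponderance (weight exceeds 52): on (i) the weight is 60 less the opposing 8 gives net 52, which does not exceed 52, so (i) does not meet the standard; on (j) the weight is 55, which does exceed 52, so (j) meets the standard.
  The prosecution does not carry Stage III.3.
So the accused prevails on this issue.
Per-issue: Issue I → prosecution; Issue II → accused; Issue III → accused. The prosecution must prevail on a majority of issues; overall, the accused prevails.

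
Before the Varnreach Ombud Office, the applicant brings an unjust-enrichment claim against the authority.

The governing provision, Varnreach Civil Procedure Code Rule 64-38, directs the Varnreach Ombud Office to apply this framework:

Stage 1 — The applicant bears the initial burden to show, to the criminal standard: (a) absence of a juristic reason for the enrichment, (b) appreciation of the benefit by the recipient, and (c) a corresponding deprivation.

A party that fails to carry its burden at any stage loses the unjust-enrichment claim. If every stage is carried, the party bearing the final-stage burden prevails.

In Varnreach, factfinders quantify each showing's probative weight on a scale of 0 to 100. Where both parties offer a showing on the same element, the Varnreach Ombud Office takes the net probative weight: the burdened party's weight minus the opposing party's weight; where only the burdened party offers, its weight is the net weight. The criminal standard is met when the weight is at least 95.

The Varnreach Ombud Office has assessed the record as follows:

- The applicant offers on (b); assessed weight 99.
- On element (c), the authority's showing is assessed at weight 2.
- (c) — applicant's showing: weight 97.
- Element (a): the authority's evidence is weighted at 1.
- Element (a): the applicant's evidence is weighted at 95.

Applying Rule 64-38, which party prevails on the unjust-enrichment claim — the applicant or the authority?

Stage 1 (applicant, the criminal standard, weight is at least 95): (a) net 95−1=94 < 95 — fails; (b) 99 ≥ 95 — meets; (c) net 97−2=95 ≥ 95 — meets.
  Stage 1 not carried; the applicant fails its burden.
So the authority prevails.

authority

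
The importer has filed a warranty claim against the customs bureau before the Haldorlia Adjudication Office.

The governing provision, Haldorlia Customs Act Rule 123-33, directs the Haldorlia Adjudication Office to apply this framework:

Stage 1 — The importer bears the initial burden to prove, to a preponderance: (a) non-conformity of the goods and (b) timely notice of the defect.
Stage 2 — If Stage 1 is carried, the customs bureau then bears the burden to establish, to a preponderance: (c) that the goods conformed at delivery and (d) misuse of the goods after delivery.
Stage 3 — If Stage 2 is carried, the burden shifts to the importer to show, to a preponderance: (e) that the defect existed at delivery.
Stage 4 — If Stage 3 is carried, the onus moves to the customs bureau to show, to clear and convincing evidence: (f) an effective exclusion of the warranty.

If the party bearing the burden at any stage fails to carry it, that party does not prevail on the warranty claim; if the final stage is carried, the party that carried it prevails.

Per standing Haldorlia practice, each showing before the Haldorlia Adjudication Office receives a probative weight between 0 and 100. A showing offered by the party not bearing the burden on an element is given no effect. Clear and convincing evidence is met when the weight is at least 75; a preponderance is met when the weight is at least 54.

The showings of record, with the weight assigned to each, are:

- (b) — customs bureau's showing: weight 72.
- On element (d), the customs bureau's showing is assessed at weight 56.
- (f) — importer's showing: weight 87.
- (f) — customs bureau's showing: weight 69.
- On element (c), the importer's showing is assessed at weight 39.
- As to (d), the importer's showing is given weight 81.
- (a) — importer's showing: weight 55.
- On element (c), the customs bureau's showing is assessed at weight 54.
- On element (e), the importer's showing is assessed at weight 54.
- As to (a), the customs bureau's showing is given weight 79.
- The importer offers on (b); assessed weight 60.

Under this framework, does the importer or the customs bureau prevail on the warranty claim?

At Stage 1 the importer must meet a preponderance (weight is at least 54): on (a) the weight is 55 (the customs bureau's 79 is given no effect), which does reach 54, so (a) meets the standard; on (b) the weight is 60 (the customs bureau's 72 is given no effect), which does reach 54, so (b) meets the standard.
  Stage 1 carried; the burden shifts to the customs bureau.
At Stage 2 the customs bureau must meet a preponderance (weight is at least 54): on (c) the weight is 54 (the importer's 39 is given no effect), ≥ 54, so (c) meets the standard; on (d) the weight is 56 (the importer's 81 is given no effect), which does reach 54, so (d) meets the standard.
  All elements met. The burden passes to the importer.
At Stage 3 the importer must meet a preponderance (weight is at least 54): on (e) the weight is 54, which does reach 54, so (e) meets the standard.
  All elements met. The burden passes to the customs bureau.
At Stage 4 the customs bureau must meet clear and convincing evidence (weight is at least 75): on (f) the weight is 69 (the importer's 87 is given no effect), < 75, so (f) does not meet the standard.
  The customs bureau does not carry Stage 4.
So the importer prevails.

importer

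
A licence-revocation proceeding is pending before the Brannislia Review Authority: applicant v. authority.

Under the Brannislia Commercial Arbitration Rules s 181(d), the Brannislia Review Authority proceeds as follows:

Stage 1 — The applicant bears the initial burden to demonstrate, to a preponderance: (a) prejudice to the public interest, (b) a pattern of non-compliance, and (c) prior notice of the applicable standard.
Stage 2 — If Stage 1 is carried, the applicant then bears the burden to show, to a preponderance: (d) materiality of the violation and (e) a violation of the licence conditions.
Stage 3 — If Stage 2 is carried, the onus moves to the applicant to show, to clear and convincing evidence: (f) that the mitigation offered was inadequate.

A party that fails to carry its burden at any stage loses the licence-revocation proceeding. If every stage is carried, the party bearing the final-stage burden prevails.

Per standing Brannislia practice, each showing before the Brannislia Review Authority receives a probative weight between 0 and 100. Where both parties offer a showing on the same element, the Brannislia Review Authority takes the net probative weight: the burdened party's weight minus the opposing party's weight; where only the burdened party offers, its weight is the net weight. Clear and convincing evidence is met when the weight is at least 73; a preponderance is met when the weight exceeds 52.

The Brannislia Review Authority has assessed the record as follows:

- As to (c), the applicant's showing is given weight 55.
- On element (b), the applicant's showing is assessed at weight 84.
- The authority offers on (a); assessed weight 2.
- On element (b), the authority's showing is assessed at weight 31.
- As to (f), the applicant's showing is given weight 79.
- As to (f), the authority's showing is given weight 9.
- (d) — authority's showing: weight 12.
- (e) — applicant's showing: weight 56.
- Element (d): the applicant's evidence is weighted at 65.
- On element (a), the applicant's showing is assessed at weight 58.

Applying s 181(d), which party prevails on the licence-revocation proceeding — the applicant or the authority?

authority

At Stage 1 the applicant must meet a preponderance (weight exceeds 52): on (a) the weight is 58 less the opposing 2 gives net 56, > 52, so (a) meets the standard; on (b) the weight is 84 less the opposing 31 gives net 53, which does exceed 52, so (b) meets the standard; on (c) the weight is 55, which does exceed 52, so (c) meets the standard.
  Stage 1 is satisfied; the applicant continues to bear the burden.
At Stage 2 the applicant must meet a preponderance (weight exceeds 52): on (d) the weight is 65 less the opposing 12 gives net 53, which does exceed 52, so (d) meets the standard; on (e) the weight is 56, > 52, so (e) meets the standard.
  Stage 2 is satisfied; the applicant continues to bear the burden.
At Stage 3 the applicant must meet clear and convincing evidence (weight is at least 73): on (f) the weight is 79 less the opposing 9 gives net 70, < 73, so (f) does not meet the standard.
  Not every element is met, so the applicant fails to carry Stage 3.
So the authority prevails.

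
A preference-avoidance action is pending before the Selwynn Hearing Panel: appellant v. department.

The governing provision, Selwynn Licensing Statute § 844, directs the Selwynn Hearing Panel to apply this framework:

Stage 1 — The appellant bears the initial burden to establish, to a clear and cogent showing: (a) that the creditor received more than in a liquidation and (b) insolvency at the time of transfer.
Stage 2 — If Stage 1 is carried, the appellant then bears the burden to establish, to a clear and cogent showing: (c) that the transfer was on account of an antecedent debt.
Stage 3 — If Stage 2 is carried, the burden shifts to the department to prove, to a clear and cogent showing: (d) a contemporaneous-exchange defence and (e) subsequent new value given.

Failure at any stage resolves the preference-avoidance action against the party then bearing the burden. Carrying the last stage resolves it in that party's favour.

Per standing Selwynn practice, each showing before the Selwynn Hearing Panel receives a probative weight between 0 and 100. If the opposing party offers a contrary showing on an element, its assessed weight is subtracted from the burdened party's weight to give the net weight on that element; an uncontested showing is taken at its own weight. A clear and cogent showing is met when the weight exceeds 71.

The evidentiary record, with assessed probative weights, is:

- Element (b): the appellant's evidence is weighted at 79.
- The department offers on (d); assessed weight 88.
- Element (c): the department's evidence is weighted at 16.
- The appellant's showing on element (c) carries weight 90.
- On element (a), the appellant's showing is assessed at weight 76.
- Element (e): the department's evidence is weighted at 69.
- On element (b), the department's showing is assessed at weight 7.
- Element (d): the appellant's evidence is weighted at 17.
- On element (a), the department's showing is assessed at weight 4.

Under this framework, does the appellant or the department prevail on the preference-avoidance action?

Stage 1 — burden on appellant; standard: a clear and cogent showing (weight exceeds 71).
    (a): 76 − 4 = 72 > 71 [met]
    (b): 79 − 7 = 72 > 71 [met]
  Stage 1 carried; the burden remains with the appellant.
Stage 2 — burden on appellant; standard: a clear and cogent showing (weight exceeds 71).
    (c): 90 − 16 = 74 > 71 [met]
  The appellant carries Stage 2; the department now bears the burden.
Stage 3 — burden on department; standard: a clear and cogent showing (weight exceeds 71).
    (d): 88 − 17 = 71 ≤ 71 [not met]
    (e): 69 ≤ 71 [not met]
  The department does not carry Stage 3.
So the appellant prevails.

appellant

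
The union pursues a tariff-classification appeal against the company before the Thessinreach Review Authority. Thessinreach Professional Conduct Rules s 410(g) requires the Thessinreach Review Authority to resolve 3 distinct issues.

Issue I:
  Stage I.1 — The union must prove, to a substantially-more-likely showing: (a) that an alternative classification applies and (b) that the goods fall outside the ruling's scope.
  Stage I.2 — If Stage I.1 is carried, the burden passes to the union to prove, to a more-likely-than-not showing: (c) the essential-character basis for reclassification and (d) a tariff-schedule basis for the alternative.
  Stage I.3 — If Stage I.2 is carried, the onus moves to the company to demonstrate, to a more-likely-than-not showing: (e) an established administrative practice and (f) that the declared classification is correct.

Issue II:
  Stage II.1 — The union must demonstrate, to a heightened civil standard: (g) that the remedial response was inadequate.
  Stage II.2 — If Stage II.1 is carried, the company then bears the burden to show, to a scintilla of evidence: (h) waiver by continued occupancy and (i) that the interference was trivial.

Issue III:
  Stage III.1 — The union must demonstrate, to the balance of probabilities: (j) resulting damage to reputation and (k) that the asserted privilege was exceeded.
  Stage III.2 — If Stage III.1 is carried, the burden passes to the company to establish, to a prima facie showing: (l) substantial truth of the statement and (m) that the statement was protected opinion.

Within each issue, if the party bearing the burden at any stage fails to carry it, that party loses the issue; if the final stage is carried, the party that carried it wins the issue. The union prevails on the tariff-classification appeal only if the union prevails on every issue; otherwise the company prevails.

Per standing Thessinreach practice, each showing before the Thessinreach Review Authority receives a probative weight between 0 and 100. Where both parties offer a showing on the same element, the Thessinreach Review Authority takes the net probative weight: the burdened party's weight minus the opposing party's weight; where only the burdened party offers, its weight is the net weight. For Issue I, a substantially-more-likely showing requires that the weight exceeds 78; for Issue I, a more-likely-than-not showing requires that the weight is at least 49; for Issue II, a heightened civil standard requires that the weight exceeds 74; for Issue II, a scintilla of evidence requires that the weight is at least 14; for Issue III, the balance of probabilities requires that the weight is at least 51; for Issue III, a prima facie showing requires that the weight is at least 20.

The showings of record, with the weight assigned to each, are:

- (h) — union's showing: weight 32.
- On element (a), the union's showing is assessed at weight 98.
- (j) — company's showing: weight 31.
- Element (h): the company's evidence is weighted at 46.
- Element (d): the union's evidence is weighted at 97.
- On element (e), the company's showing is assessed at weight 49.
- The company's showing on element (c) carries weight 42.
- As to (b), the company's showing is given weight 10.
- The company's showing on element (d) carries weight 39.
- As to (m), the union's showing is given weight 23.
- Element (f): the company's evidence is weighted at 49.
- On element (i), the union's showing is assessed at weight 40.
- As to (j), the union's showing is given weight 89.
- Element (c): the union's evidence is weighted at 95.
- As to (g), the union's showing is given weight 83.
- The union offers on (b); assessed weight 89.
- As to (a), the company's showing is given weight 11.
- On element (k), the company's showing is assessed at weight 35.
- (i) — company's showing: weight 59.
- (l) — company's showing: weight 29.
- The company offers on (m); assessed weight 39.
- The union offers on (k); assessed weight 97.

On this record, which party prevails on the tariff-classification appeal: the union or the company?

— Issue I —
At Stage I.1 the union must meet a substantially-more-likely showing (weight exceeds 78): on (a) the weight is 98 less the opposing 11 gives net 87, which does exceed 78, so (a) meets the standard; on (b) the weight is 89 less the opposing 10 gives net 79, > 78, so (b) meets the standard.
  Stage I.1 is satisfied; the union continues to bear the burden.
At Stage I.2 the union must meet a more-likely-than-not showing (weight is at least 49): on (c) the weight is 95 less the opposing 42 gives net 53, ≥ 49, so (c) meets the standard; on (d) the weight is 97 less the opposing 39 gives net 58, which does reach 49, so (d) meets the standard.
  Stage I.2 is satisfied; the onus moves to the company.
At Stage I.3 the company must meet a more-likely-than-not showing (weight is at least 49): on (e) the weight is 49, ≥ 49, so (e) meets the standard; on (f) the weight is 49, which does reach 49, so (f) meets the standard.
  The company carries the last stage.
All stages carried — the company prevails on this issue.
— Issue II —
Stage II.1 — burden on union; standard: a heightened civil standard (weight exceeds 74).
    (g): 83 > 74 [met]
  The union carries Stage II.1; the company now bears the burden.
Stage II.2 — burden on company; standard: a scintilla of evidence (weight is at least 14).
    (h): 46 − 32 = 14 ≥ 14 [met]
    (i): 59 − 40 = 19 ≥ 14 [met]
  Stage II.2 carried; the final stage is satisfied.
Every stage carried; the company prevails on this issue.
— Issue III —
Stage III.1 (union, the balance of probabilities, weight is at least 51): (j) net 89−31=58 ≥ 51 — meets; (k) net 97−35=62 ≥ 51 — meets.
  All elements met. The burden passes to the company.
Stage III.2 (company, a prima facie showing, weight is at least 20): (l) 29 ≥ 20 — meets; (m) net 39−23=16 < 20 — fails.
  Stage III.2 not carried; the company fails its burden.
So the union prevails on this issue.
Per-issue: Issue I → company; Issue II → company; Issue III → union. The union must prevail on every issue; overall, the company prevails.

company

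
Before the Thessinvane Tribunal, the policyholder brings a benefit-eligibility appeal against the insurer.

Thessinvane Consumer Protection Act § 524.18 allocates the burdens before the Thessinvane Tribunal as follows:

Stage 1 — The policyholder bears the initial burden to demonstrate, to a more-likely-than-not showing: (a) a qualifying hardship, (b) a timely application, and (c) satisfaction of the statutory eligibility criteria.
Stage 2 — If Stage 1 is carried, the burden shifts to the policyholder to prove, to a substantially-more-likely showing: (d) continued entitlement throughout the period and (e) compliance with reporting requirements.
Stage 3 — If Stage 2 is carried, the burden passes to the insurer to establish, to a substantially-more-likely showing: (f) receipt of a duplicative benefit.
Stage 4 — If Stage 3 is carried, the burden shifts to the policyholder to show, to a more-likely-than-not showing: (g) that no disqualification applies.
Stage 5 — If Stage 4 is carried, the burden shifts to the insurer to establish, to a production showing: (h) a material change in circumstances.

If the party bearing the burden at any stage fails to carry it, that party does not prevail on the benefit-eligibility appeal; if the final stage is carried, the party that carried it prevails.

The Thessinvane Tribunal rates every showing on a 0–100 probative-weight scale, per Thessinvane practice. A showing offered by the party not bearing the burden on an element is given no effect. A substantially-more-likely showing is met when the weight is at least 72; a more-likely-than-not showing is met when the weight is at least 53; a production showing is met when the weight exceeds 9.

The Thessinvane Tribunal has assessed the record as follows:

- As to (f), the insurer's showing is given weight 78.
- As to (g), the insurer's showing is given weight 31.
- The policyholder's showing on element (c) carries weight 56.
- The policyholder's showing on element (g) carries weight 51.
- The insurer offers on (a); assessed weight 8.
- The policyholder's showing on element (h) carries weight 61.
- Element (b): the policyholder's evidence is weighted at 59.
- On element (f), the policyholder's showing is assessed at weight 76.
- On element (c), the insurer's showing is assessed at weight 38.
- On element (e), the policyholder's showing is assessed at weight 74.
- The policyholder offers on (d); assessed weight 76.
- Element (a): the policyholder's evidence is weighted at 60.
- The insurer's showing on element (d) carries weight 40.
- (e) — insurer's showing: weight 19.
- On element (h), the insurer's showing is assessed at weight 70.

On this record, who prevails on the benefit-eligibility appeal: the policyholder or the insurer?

Stage 1 — burden on policyholder; standard: a more-likely-than-not showing (weight is at least 53).
    (a): 60 (insurer's 8 disregarded) ≥ 53 [met]
    (b): 59 ≥ 53 [met]
    (c): 56 (insurer's 38 disregarded) ≥ 53 [met]
  All elements met. The policyholder retains the burden for Stage 2.
Stage 2 — burden on policyholder; standard: a substantially-more-likely showing (weight is at least 72).
    (d): 76 (insurer's 40 disregarded) ≥ 72 [met]
    (e): 74 (insurer's 19 disregarded) ≥ 72 [met]
  All elements met. The burden passes to the insurer.
Stage 3 — burden on insurer; standard: a substantially-more-likely showing (weight is at least 72).
    (f): 78 (policyholder's 76 disregarded) ≥ 72 [met]
  Stage 3 is satisfied; the onus moves to the policyholder.
Stage 4 — burden on policyholder; standard: a more-likely-than-not showing (weight is at least 53).
    (g): 51 (insurer's 31 disregarded) < 53 [not met]
  The policyholder does not carry Stage 4.
The analysis ends at Stage 4; the insurer prevails.

insurer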